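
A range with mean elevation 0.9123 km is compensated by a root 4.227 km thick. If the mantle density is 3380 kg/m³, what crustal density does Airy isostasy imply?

ρ_c h = (ρ_m − ρ_c) r → ρ_c (h + r) = ρ_m r → ρ_c = ρ_m r / (h + r).
ρ_c = 3380 × 4.227 km / (0.9123 km + 4.227 km) = 2780 kg/m³.

2780 kg/m³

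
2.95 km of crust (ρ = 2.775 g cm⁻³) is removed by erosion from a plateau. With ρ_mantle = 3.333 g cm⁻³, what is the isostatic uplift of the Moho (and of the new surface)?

2.46 km

Unloading: uplift u = e ρ_c/ρ_m = 2.95 km × 2.775/3.333 = 2.46 km.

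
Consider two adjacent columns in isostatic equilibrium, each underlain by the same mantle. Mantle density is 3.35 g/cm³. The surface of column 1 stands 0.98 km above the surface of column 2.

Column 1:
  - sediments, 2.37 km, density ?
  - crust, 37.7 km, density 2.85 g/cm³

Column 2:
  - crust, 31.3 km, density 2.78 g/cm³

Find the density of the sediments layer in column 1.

2.39 g/cm³

Take the compensation level at the base of the deeper column (depth z_c below the surface of column 1) and equate Σ ρ_i t_i down to z_c; mantle fills any gap and the z_c terms cancel.
Column 1: 2.37×ρ + 37.7×2.85 + (z_c − 40.07)×3.35
Column 2: 0.98×0 + 31.3×2.78 + (z_c − 0.98 − 31.3)×3.35
The z_c×3.35 term appears on both sides and cancels. Collect the known terms of each column as K = Σ(ρt)_known − 3.35 × (depth of known layers): K_1 = 107.445 − 3.35×40.07 = −26.7895; K_2 = 87.014 − 3.35×(0.98 + 31.3) = −21.124.
Balance: K_1 + 2.37×ρ = K_2, so ρ = (K_2 − K_1)/2.37 = 5.6655/2.37 = 2.39 g/cm³.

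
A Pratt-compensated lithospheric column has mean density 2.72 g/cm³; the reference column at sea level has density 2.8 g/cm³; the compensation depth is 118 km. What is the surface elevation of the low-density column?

ρ_ref D = ρ (D + h) → h = D (ρ_ref − ρ)/ρ.
h = 118 km × (2.8 − 2.72)/2.72 = 3.47 km.

3.47 km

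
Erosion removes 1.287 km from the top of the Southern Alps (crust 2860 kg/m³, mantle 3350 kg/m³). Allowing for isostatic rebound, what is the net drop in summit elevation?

Rebound u = e ρ_c/ρ_m = 1.287 km × 2860/3350 = 1.099 km.
Net surface drop = e − u = 1.287 km − 1.099 km = e (ρ_m − ρ_c)/ρ_m = 0.188 km.

0.188 km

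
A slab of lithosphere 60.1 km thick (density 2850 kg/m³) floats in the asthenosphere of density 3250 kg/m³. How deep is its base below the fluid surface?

Draft d = t ρ_obj/ρ_fluid = 60.1 km × 2850/3250 = 52.7 km.

52.7 km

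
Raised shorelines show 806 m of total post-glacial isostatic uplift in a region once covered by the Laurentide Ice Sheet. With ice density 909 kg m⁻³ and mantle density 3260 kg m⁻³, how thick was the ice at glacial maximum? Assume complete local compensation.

2890 m

u = t ρ_ice/ρ_m → t = u ρ_m/ρ_ice = 806 m × 3260/909 = 2890 m.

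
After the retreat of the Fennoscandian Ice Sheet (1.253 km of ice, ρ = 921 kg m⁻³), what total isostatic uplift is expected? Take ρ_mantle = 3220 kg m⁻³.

Removing the load lets mantle flow back in; uplift u satisfies ρ_ice t = ρ_m u.
u = t ρ_ice/ρ_m = 1.253 km × 921/3220 = 0.358 km.

0.358 km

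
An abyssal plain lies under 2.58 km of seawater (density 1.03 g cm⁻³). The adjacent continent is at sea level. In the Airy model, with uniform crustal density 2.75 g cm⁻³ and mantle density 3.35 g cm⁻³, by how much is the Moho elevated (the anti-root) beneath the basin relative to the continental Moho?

7.4 km

Equating mass per unit area of the two columns: replacing crust with seawater at the top is compensated by replacing crust with mantle at the base: d (ρ_c − ρ_w) = a (ρ_m − ρ_c).
a = d (ρ_c − ρ_w)/(ρ_m − ρ_c) = 2.58 km × 1.72/0.6 = 7.4 km.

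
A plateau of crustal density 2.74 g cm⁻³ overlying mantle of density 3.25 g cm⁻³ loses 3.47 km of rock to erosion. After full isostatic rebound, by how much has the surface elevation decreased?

0.545 km

Rebound u = e ρ_c/ρ_m = 3.47 km × 2.74/3.25 = 2.925 km.
Net surface drop = e − u = 3.47 km − 2.925 km = e (ρ_m − ρ_c)/ρ_m = 0.545 km.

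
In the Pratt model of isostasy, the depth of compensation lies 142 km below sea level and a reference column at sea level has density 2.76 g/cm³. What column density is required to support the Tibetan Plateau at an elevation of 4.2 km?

2.68 g/cm³

Pratt balance: ρ_ref D = ρ (D + h).
ρ = ρ_ref D/(D + h) = 2.76 × 142 km/(142 km + 4.2 km) = 2.68 g/cm³.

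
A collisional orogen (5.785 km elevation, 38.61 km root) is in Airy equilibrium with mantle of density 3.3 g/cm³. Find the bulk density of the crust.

ρ_c h = (ρ_m − ρ_c) r → ρ_c (h + r) = ρ_m r → ρ_c = ρ_m r / (h + r).
ρ_c = 3.3 × 38.61 km / (5.785 km + 38.61 km) = 2.87 g/cm³.

2.87 g/cm³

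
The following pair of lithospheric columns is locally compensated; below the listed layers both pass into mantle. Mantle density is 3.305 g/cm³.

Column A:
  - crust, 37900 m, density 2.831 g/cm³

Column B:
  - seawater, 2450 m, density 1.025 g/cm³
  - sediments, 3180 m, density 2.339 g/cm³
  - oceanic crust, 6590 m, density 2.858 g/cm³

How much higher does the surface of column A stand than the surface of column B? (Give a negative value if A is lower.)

1920 m

For any compensation level in the mantle, the mantle terms cancel and isostasy reduces to e = (Σt_A − Σt_B) − (Σ(ρt)_A − Σ(ρt)_B) / ρ_m.
Σt_A = 37900 m; Σt_B = 12220 m; Σ(ρt)_A = 107294.9; Σ(ρt)_B = 28783.49 (in m·g/cm³).
e = (37900 − 12220) − (107294.9 − 28783.49) / 3.305 = 1920 m.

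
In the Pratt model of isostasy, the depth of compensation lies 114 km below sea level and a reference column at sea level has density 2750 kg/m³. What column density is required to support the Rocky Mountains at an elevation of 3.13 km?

2680 kg/m³

Pratt balance: ρ_ref D = ρ (D + h).
ρ = ρ_ref D/(D + h) = 2750 × 114 km/(114 km + 3.13 km) = 2680 kg/m³.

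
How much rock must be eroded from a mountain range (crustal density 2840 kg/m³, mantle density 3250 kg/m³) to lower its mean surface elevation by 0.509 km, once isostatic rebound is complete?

Net drop Δ = e − u = e − e ρ_c/ρ_m = e (ρ_m − ρ_c)/ρ_m.
e = Δ ρ_m/(ρ_m − ρ_c) = 0.509 km × 3250/410 = 4.03 km.

4.03 km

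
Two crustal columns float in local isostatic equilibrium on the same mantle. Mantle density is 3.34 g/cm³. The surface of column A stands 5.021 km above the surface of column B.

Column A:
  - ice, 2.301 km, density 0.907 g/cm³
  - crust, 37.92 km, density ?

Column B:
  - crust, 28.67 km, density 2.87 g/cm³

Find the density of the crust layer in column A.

Take the compensation level at the base of the deeper column (depth z_c below the surface of column A) and equate Σ ρ_i t_i down to z_c; mantle fills any gap and the z_c terms cancel.
Column A: 2.301×0.907 + 37.92×ρ + (z_c − 40.221)×3.34
Column B: 5.021×0 + 28.67×2.87 + (z_c − 5.021 − 28.67)×3.34
The z_c×3.34 term appears on both sides and cancels. Collect the known terms of each column as K = Σ(ρt)_known − 3.34 × (depth of known layers): K_A = 2.087007 − 3.34×40.221 = −132.251133; K_B = 82.2829 − 3.34×(5.021 + 28.67) = −30.24504.
Balance: K_A + 37.92×ρ = K_B, so ρ = (K_B − K_A)/37.92 = 102.006/37.92 = 2.69 g/cm³.

2.69 g/cm³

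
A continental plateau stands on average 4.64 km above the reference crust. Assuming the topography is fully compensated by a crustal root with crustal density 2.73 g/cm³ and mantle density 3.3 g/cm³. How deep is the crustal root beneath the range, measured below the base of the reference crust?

Balancing pressure at the compensation depth: the weight of the topography is balanced by the buoyancy of the root, ρ_c h = (ρ_m − ρ_c) r.
r = h · ρ_c / (ρ_m − ρ_c) = 4.64 km × 2.73 / (3.3 − 2.73) = 22.2 km.

22.2 km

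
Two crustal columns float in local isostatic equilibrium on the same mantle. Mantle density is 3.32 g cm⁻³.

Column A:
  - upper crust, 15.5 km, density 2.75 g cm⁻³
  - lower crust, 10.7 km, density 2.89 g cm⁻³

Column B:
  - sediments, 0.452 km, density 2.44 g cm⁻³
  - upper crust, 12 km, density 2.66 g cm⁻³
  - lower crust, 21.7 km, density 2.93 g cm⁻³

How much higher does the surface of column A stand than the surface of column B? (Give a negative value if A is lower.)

For any compensation level in the mantle, the mantle terms cancel and isostasy reduces to e = (Σt_A − Σt_B) − (Σ(ρt)_A − Σ(ρt)_B) / ρ_m.
Σt_A = 26.2 km; Σt_B = 34.152 km; Σ(ρt)_A = 73.548; Σ(ρt)_B = 96.60388 (in km·g cm⁻³).
e = (26.2 − 34.152) − (73.548 − 96.60388) / 3.32 = −1.01 km.

−1.01 km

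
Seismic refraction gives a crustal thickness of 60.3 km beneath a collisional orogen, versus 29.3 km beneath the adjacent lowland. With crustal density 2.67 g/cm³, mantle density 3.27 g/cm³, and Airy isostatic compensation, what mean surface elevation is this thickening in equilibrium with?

Excess crust Δ = 60.3 km − 29.3 km = 31 km, split between elevation h and root r with h + r = Δ.
Airy balance ρ_c h = (ρ_m − ρ_c) r gives r = h ρ_c/(ρ_m − ρ_c), so h (1 + ρ_c/(ρ_m − ρ_c)) = Δ, i.e. h = Δ (ρ_m − ρ_c)/ρ_m.
h = 31 km × 0.6/3.27 = 5.69 km.

5.69 km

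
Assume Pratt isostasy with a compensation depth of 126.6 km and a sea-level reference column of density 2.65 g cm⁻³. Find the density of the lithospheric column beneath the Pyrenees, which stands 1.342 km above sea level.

2.62 g cm⁻³

Pratt balance: ρ_ref D = ρ (D + h).
ρ = ρ_ref D/(D + h) = 2.65 × 126.6 km/(126.6 km + 1.342 km) = 2.62 g cm⁻³.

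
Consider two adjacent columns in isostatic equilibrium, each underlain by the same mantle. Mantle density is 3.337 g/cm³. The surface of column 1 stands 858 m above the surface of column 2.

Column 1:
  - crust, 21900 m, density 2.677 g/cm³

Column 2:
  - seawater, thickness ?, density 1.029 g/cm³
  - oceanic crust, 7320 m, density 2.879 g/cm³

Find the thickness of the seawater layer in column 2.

3570 m

Take the compensation level at the base of the deeper column (depth z_c below the surface of column 1) and equate Σ ρ_i t_i down to z_c; mantle fills any gap and the z_c terms cancel.
Column 1: 21900×2.677 + (z_c − 21900)×3.337
Column 2: 858×0 + x×1.029 + 7320×2.879 + (z_c − 858 − 7320 − x)×3.337
The z_c×3.337 term appears on both sides and cancels. Collect the known terms of each column as K = Σ(ρt)_known − 3.337 × (depth of known layers): K_1 = 58626.3 − 3.337×21900 = −14454; K_2 = 21074.28 − 3.337×(858 + 7320) = −6215.706.
Balance: K_1 = K_2 − x×(3.337 − 1.029), so x = (K_2 − K_1)/(3.337 − 1.029) = 8238.29/2.308 = 3570 m.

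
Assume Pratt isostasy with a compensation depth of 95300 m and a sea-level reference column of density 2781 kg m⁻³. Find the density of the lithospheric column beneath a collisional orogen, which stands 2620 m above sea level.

2710 kg m⁻³

Pratt balance: ρ_ref D = ρ (D + h).
ρ = ρ_ref D/(D + h) = 2781 × 95300 m/(95300 m + 2620 m) = 2710 kg m⁻³.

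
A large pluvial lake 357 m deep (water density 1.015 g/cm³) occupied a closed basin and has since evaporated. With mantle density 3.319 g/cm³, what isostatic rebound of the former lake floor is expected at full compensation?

u = d ρ_w/ρ_m = 357 m × 1.015/3.319 = 109 m.

109 m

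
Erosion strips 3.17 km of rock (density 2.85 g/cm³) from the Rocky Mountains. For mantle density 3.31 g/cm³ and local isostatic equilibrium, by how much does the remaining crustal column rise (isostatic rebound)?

2.73 km

Unloading: uplift u = e ρ_c/ρ_m = 3.17 km × 2.85/3.31 = 2.73 km.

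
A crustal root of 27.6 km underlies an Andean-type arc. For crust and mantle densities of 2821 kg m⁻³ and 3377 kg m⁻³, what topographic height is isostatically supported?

In Airy isostatic equilibrium: ρ_c h = (ρ_m − ρ_c) r.
h = r (ρ_m − ρ_c) / ρ_c = 27.6 km × (3377 − 2821) / 2821 = 5.44 km.

5.44 km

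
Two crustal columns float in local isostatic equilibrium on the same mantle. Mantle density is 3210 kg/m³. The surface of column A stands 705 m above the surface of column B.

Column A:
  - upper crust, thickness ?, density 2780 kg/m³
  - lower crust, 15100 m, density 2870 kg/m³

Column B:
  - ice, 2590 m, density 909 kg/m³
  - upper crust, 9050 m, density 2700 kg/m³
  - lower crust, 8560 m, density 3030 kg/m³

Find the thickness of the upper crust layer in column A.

21500 m

Take the compensation level at the base of the deeper column (depth z_c below the surface of column A) and equate Σ ρ_i t_i down to z_c; mantle fills any gap and the z_c terms cancel.
Column A: x×2780 + 15100×2870 + (z_c − 15100 − x)×3210
Column B: 705×0 + 2590×909 + 9050×2700 + 8560×3030 + (z_c − 705 − 20200)×3210
The z_c×3210 term appears on both sides and cancels. Collect the known terms of each column as K = Σ(ρt)_known − 3210 × (depth of known layers): K_A = 43337000 − 3210×15100 = −5134000; K_B = 52726110 − 3210×(705 + 20200) = −14378940.
Balance: K_A − x×(3210 − 2780) = K_B, so x = (K_A − K_B)/(3210 − 2780) = 9244940/430 = 21500 m.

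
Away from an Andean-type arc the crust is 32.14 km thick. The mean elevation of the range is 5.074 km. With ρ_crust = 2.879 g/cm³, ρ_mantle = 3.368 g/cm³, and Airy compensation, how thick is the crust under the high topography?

67.1 km

Root depth r = h ρ_c / (ρ_m − ρ_c) = 5.074 km × 2.879 / 0.489 = 29.87 km.
Total thickness = T + h + r = 32.14 km + 5.074 km + 29.87 km = 67.1 km.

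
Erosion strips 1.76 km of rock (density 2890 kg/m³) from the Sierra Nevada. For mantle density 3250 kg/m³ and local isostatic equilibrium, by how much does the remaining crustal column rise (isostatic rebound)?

Unloading: uplift u = e ρ_c/ρ_m = 1.76 km × 2890/3250 = 1.57 km.

1.57 km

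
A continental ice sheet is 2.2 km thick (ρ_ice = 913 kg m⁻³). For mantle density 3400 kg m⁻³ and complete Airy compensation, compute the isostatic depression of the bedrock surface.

Balancing pressure at the compensation depth: the ice load ρ_ice t is balanced by mantle displaced below, ρ_m s.
s = t ρ_ice / ρ_m = 2.2 km × 913/3400 = 0.591 km.

0.591 km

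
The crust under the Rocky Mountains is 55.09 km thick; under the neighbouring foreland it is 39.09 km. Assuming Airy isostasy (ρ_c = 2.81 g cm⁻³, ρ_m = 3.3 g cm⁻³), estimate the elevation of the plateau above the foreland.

Excess crust Δ = 55.09 km − 39.09 km = 16 km, split between elevation h and root r with h + r = Δ.
Airy balance ρ_c h = (ρ_m − ρ_c) r gives r = h ρ_c/(ρ_m − ρ_c), so h (1 + ρ_c/(ρ_m − ρ_c)) = Δ, i.e. h = Δ (ρ_m − ρ_c)/ρ_m.
h = 16 km × 0.49/3.3 = 2.38 km.

2.38 km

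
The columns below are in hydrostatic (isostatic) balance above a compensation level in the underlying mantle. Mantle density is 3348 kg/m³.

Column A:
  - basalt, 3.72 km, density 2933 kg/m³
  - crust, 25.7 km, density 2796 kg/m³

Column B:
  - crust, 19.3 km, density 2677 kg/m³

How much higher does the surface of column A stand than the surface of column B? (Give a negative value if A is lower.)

0.83 km

For any compensation level in the mantle, the mantle terms cancel and isostasy reduces to e = (Σt_A − Σt_B) − (Σ(ρt)_A − Σ(ρt)_B) / ρ_m.
Σt_A = 29.42 km; Σt_B = 19.3 km; Σ(ρt)_A = 82767.96; Σ(ρt)_B = 51666.1 (in km·kg/m³).
e = (29.42 − 19.3) − (82767.96 − 51666.1) / 3348 = 0.83 km.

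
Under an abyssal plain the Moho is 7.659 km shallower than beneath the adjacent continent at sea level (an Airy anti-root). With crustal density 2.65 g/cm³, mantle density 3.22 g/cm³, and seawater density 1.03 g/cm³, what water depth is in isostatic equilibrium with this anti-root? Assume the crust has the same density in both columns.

2.69 km

Replacing a thickness d of crust by seawater at the top must be balanced by replacing crust with mantle at the base: d (ρ_c − ρ_w) = a (ρ_m − ρ_c).
d = a (ρ_m − ρ_c)/(ρ_c − ρ_w) = 7.659 km × 0.57/1.62 = 2.69 km.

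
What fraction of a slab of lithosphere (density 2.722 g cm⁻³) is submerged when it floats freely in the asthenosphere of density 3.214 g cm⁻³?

Submerged fraction = ρ_obj/ρ_fluid = 2.722/3.214 = 84.7%.

84.7%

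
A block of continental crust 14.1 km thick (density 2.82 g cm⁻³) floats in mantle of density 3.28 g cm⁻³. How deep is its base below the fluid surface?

12.1 km

Draft d = t ρ_obj/ρ_fluid = 14.1 km × 2.82/3.28 = 12.1 km.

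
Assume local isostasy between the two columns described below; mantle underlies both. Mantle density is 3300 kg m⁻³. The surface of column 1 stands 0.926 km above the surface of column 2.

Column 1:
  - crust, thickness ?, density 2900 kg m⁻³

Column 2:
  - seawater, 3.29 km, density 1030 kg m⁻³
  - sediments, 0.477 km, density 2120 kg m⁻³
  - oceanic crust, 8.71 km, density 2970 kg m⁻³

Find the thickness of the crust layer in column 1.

34.9 km

Take the compensation level at the base of the deeper column (depth z_c below the surface of column 1) and equate Σ ρ_i t_i down to z_c; mantle fills any gap and the z_c terms cancel.
Column 1: x×2900 + (z_c − 0 − x)×3300
Column 2: 0.926×0 + 3.29×1030 + 0.477×2120 + 8.71×2970 + (z_c − 0.926 − 12.477)×3300
The z_c×3300 term appears on both sides and cancels. Collect the known terms of each column as K = Σ(ρt)_known − 3300 × (depth of known layers): K_1 = 0 − 3300×0 = 0; K_2 = 30268.64 − 3300×(0.926 + 12.477) = −13961.26.
Balance: K_1 − x×(3300 − 2900) = K_2, so x = (K_1 − K_2)/(3300 − 2900) = 13961.3/400 = 34.9 km.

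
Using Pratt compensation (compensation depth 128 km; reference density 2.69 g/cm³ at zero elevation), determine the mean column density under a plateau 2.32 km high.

2.64 g/cm³

Pratt balance: ρ_ref D = ρ (D + h).
ρ = ρ_ref D/(D + h) = 2.69 × 128 km/(128 km + 2.32 km) = 2.64 g/cm³.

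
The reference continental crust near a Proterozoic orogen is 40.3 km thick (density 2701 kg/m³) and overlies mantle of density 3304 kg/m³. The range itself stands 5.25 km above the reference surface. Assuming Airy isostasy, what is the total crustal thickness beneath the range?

69.1 km

Root depth r = h ρ_c / (ρ_m − ρ_c) = 5.25 km × 2701 / 603 = 23.52 km.
Total thickness = T + h + r = 40.3 km + 5.25 km + 23.52 km = 69.1 km.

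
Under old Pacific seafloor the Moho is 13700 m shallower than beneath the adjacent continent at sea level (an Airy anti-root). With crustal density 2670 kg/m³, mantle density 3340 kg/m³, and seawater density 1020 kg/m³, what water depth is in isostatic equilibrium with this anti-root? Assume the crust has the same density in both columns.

5560 m

Replacing a thickness d of crust by seawater at the top must be balanced by replacing crust with mantle at the base: d (ρ_c − ρ_w) = a (ρ_m − ρ_c).
d = a (ρ_m − ρ_c)/(ρ_c − ρ_w) = 13700 m × 670/1650 = 5560 m.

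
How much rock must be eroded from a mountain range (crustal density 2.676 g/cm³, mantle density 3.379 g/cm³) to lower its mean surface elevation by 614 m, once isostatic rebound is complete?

Net drop Δ = e − u = e − e ρ_c/ρ_m = e (ρ_m − ρ_c)/ρ_m.
e = Δ ρ_m/(ρ_m − ρ_c) = 614 m × 3.379/0.703 = 2950 m.

2950 m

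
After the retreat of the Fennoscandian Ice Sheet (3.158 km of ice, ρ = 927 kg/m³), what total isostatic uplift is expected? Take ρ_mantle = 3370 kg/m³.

0.869 km

Removing the load lets mantle flow back in; uplift u satisfies ρ_ice t = ρ_m u.
u = t ρ_ice/ρ_m = 3.158 km × 927/3370 = 0.869 km.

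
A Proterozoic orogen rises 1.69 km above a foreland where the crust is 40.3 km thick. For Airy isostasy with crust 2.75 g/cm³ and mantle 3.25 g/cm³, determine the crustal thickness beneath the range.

Root depth r = h ρ_c / (ρ_m − ρ_c) = 1.69 km × 2.75 / 0.5 = 9.295 km.
Total thickness = T + h + r = 40.3 km + 1.69 km + 9.295 km = 51.3 km.

51.3 km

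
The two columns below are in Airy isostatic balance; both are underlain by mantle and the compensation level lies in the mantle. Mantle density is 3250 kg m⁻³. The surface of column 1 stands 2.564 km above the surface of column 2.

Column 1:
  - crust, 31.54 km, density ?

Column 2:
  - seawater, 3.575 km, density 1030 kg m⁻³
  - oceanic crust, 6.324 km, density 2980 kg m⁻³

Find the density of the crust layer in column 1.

2680 kg m⁻³

Take the compensation level at the base of the deeper column (depth z_c below the surface of column 1) and equate Σ ρ_i t_i down to z_c; mantle fills any gap and the z_c terms cancel.
Column 1: 31.54×ρ + (z_c − 31.54)×3250
Column 2: 2.564×0 + 3.575×1030 + 6.324×2980 + (z_c − 2.564 − 9.899)×3250
The z_c×3250 term appears on both sides and cancels. Collect the known terms of each column as K = Σ(ρt)_known − 3250 × (depth of known layers): K_1 = 0 − 3250×31.54 = −102505; K_2 = 22527.77 − 3250×(2.564 + 9.899) = −17976.98.
Balance: K_1 + 31.54×ρ = K_2, so ρ = (K_2 − K_1)/31.54 = 84528/31.54 = 2680 kg m⁻³.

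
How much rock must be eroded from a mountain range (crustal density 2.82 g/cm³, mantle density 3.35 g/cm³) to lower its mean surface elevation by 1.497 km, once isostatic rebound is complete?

9.46 km

Net drop Δ = e − u = e − e ρ_c/ρ_m = e (ρ_m − ρ_c)/ρ_m.
e = Δ ρ_m/(ρ_m − ρ_c) = 1.497 km × 3.35/0.53 = 9.46 km.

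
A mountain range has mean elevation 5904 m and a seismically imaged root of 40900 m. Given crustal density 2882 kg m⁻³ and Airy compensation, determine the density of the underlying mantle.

Airy balance: ρ_c h = (ρ_m − ρ_c) r → ρ_m = ρ_c (1 + h/r).
ρ_m = 2882 × (1 + 5904 m/40900 m) = 3300 kg m⁻³.

3300 kg m⁻³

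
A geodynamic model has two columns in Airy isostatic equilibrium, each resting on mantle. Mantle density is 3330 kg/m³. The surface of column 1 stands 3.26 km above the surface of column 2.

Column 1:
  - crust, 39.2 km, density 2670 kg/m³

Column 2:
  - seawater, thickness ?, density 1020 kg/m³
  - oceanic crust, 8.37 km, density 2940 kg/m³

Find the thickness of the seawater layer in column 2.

5.09 km

Take the compensation level at the base of the deeper column (depth z_c below the surface of column 1) and equate Σ ρ_i t_i down to z_c; mantle fills any gap and the z_c terms cancel.
Column 1: 39.2×2670 + (z_c − 39.2)×3330
Column 2: 3.26×0 + x×1020 + 8.37×2940 + (z_c − 3.26 − 8.37 − x)×3330
The z_c×3330 term appears on both sides and cancels. Collect the known terms of each column as K = Σ(ρt)_known − 3330 × (depth of known layers): K_1 = 104664 − 3330×39.2 = −25872; K_2 = 24607.8 − 3330×(3.26 + 8.37) = −14120.1.
Balance: K_1 = K_2 − x×(3330 − 1020), so x = (K_2 − K_1)/(3330 − 1020) = 11751.9/2310 = 5.09 km.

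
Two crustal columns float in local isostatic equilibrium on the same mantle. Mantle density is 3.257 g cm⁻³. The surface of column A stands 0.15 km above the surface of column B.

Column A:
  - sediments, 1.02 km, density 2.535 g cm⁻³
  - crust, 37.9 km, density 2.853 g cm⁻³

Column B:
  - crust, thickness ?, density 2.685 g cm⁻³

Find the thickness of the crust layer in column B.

Take the compensation level at the base of the deeper column (depth z_c below the surface of column A) and equate Σ ρ_i t_i down to z_c; mantle fills any gap and the z_c terms cancel.
Column A: 1.02×2.535 + 37.9×2.853 + (z_c − 38.92)×3.257
Column B: 0.15×0 + x×2.685 + (z_c − 0.15 − 0 − x)×3.257
The z_c×3.257 term appears on both sides and cancels. Collect the known terms of each column as K = Σ(ρt)_known − 3.257 × (depth of known layers): K_A = 110.7144 − 3.257×38.92 = −16.04804; K_B = 0 − 3.257×(0.15 + 0) = −0.48855.
Balance: K_A = K_B − x×(3.257 − 2.685), so x = (K_B − K_A)/(3.257 − 2.685) = 15.5595/0.572 = 27.2 km.

27.2 km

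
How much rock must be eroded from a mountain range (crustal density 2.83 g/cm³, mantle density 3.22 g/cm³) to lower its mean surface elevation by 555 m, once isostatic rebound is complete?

Net drop Δ = e − u = e − e ρ_c/ρ_m = e (ρ_m − ρ_c)/ρ_m.
e = Δ ρ_m/(ρ_m − ρ_c) = 555 m × 3.22/0.39 = 4580 m.

4580 m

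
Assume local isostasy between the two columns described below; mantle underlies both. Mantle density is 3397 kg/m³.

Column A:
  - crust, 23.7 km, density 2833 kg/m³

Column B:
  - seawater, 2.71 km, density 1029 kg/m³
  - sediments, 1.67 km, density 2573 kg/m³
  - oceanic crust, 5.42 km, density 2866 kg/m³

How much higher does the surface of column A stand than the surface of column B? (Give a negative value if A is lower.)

0.793 km

For any compensation level in the mantle, the mantle terms cancel and isostasy reduces to e = (Σt_A − Σt_B) − (Σ(ρt)_A − Σ(ρt)_B) / ρ_m.
Σt_A = 23.7 km; Σt_B = 9.8 km; Σ(ρt)_A = 67142.1; Σ(ρt)_B = 22619.22 (in km·kg/m³).
e = (23.7 − 9.8) − (67142.1 − 22619.22) / 3397 = 0.793 km.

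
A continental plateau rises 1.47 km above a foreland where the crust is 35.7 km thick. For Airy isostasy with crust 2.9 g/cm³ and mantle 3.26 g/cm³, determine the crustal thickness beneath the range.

49 km

Root depth r = h ρ_c / (ρ_m − ρ_c) = 1.47 km × 2.9 / 0.36 = 11.84 km.
Total thickness = T + h + r = 35.7 km + 1.47 km + 11.84 km = 49 km.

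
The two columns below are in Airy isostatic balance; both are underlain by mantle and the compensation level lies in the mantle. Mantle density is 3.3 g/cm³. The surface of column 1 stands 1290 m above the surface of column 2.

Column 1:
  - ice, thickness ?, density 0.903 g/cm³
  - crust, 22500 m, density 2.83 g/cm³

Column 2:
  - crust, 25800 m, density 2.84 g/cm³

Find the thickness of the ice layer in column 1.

2320 m

Take the compensation level at the base of the deeper column (depth z_c below the surface of column 1) and equate Σ ρ_i t_i down to z_c; mantle fills any gap and the z_c terms cancel.
Column 1: x×0.903 + 22500×2.83 + (z_c − 22500 − x)×3.3
Column 2: 1290×0 + 25800×2.84 + (z_c − 1290 − 25800)×3.3
The z_c×3.3 term appears on both sides and cancels. Collect the known terms of each column as K = Σ(ρt)_known − 3.3 × (depth of known layers): K_1 = 63675 − 3.3×22500 = −10575; K_2 = 73272 − 3.3×(1290 + 25800) = −16125.
Balance: K_1 − x×(3.3 − 0.903) = K_2, so x = (K_1 − K_2)/(3.3 − 0.903) = 5550/2.397 = 2320 m.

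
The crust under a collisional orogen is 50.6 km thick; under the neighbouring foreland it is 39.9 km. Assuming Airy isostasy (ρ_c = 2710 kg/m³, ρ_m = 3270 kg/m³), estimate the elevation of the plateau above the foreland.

Excess crust Δ = 50.6 km − 39.9 km = 10.7 km, split between elevation h and root r with h + r = Δ.
Airy balance ρ_c h = (ρ_m − ρ_c) r gives r = h ρ_c/(ρ_m − ρ_c), so h (1 + ρ_c/(ρ_m − ρ_c)) = Δ, i.e. h = Δ (ρ_m − ρ_c)/ρ_m.
h = 10.7 km × 560/3270 = 1.83 km.

1.83 km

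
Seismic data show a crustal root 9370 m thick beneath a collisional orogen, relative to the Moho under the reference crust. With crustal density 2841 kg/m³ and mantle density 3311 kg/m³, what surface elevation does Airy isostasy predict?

For local isostatic compensation: ρ_c h = (ρ_m − ρ_c) r.
h = r (ρ_m − ρ_c) / ρ_c = 9370 m × (3311 − 2841) / 2841 = 1550 m.

1550 m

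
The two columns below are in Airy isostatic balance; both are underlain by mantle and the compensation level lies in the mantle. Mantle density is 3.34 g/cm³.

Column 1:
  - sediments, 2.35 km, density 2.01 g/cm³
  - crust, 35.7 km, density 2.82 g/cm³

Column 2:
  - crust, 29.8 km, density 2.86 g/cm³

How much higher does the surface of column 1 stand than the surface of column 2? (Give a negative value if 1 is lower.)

2.21 km

For any compensation level in the mantle, the mantle terms cancel and isostasy reduces to e = (Σt_1 − Σt_2) − (Σ(ρt)_1 − Σ(ρt)_2) / ρ_m.
Σt_1 = 38.05 km; Σt_2 = 29.8 km; Σ(ρt)_1 = 105.3975; Σ(ρt)_2 = 85.228 (in km·g/cm³).
e = (38.05 − 29.8) − (105.3975 − 85.228) / 3.34 = 2.21 km.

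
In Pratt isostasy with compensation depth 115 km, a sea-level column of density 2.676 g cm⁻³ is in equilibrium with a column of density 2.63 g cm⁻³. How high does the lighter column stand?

2.01 km

ρ_ref D = ρ (D + h) → h = D (ρ_ref − ρ)/ρ.
h = 115 km × (2.676 − 2.63)/2.63 = 2.01 km.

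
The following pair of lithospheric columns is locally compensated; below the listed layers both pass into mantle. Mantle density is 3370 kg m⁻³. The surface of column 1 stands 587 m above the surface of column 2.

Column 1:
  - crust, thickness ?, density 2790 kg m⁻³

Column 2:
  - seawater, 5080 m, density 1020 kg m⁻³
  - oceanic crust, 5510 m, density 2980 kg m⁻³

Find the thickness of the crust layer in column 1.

27700 m

Take the compensation level at the base of the deeper column (depth z_c below the surface of column 1) and equate Σ ρ_i t_i down to z_c; mantle fills any gap and the z_c terms cancel.
Column 1: x×2790 + (z_c − 0 − x)×3370
Column 2: 587×0 + 5080×1020 + 5510×2980 + (z_c − 587 − 10590)×3370
The z_c×3370 term appears on both sides and cancels. Collect the known terms of each column as K = Σ(ρt)_known − 3370 × (depth of known layers): K_1 = 0 − 3370×0 = 0; K_2 = 21601400 − 3370×(587 + 10590) = −16065090.
Balance: K_1 − x×(3370 − 2790) = K_2, so x = (K_1 − K_2)/(3370 − 2790) = 16065100/580 = 27700 m.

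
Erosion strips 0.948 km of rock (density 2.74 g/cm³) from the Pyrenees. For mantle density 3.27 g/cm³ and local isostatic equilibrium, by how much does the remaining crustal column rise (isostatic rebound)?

0.794 km

Unloading: uplift u = e ρ_c/ρ_m = 0.948 km × 2.74/3.27 = 0.794 km.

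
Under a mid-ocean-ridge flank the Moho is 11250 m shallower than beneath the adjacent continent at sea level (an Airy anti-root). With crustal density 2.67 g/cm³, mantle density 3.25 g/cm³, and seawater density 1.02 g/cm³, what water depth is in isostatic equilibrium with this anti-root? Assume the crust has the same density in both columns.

Replacing a thickness d of crust by seawater at the top must be balanced by replacing crust with mantle at the base: d (ρ_c − ρ_w) = a (ρ_m − ρ_c).
d = a (ρ_m − ρ_c)/(ρ_c − ρ_w) = 11250 m × 0.58/1.65 = 3950 m.

3950 m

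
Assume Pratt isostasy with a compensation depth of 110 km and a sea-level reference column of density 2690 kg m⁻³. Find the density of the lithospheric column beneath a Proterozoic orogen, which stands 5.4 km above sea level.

2560 kg m⁻³

Pratt balance: ρ_ref D = ρ (D + h).
ρ = ρ_ref D/(D + h) = 2690 × 110 km/(110 km + 5.4 km) = 2560 kg m⁻³.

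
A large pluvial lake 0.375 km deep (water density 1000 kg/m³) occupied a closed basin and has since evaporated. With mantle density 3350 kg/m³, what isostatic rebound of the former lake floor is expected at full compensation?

u = d ρ_w/ρ_m = 0.375 km × 1000/3350 = 0.112 km.

0.112 km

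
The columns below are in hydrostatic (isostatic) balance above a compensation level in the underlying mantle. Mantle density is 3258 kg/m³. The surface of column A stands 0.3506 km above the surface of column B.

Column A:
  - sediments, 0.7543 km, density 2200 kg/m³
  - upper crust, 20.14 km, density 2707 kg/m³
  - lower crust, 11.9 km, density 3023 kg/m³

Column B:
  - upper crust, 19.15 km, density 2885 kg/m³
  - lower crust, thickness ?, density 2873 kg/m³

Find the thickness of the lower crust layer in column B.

Take the compensation level at the base of the deeper column (depth z_c below the surface of column A) and equate Σ ρ_i t_i down to z_c; mantle fills any gap and the z_c terms cancel.
Column A: 0.7543×2200 + 20.14×2707 + 11.9×3023 + (z_c − 32.7943)×3258
Column B: 0.3506×0 + 19.15×2885 + x×2873 + (z_c − 0.3506 − 19.15 − x)×3258
The z_c×3258 term appears on both sides and cancels. Collect the known terms of each column as K = Σ(ρt)_known − 3258 × (depth of known layers): K_A = 92152.14 − 3258×32.7943 = −14691.6894; K_B = 55247.75 − 3258×(0.3506 + 19.15) = −8285.2048.
Balance: K_A = K_B − x×(3258 − 2873), so x = (K_B − K_A)/(3258 − 2873) = 6406.48/385 = 16.6 km.

16.6 km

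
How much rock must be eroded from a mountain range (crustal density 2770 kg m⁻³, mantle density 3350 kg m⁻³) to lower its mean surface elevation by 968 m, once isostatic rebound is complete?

5590 m

Net drop Δ = e − u = e − e ρ_c/ρ_m = e (ρ_m − ρ_c)/ρ_m.
e = Δ ρ_m/(ρ_m − ρ_c) = 968 m × 3350/580 = 5590 m.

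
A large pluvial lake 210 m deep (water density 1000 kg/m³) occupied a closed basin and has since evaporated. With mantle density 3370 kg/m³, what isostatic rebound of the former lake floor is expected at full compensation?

62.3 m

u = d ρ_w/ρ_m = 210 m × 1000/3370 = 62.3 m.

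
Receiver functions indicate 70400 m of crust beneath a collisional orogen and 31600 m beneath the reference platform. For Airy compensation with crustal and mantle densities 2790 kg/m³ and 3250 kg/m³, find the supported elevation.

Excess crust Δ = 70400 m − 31600 m = 38800 m, split between elevation h and root r with h + r = Δ.
Airy balance ρ_c h = (ρ_m − ρ_c) r gives r = h ρ_c/(ρ_m − ρ_c), so h (1 + ρ_c/(ρ_m − ρ_c)) = Δ, i.e. h = Δ (ρ_m − ρ_c)/ρ_m.
h = 38800 m × 460/3250 = 5490 m.

5490 m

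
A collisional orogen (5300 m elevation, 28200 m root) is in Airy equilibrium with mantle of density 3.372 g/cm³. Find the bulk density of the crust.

2.84 g/cm³

ρ_c h = (ρ_m − ρ_c) r → ρ_c (h + r) = ρ_m r → ρ_c = ρ_m r / (h + r).
ρ_c = 3.372 × 28200 m / (5300 m + 28200 m) = 2.84 g/cm³.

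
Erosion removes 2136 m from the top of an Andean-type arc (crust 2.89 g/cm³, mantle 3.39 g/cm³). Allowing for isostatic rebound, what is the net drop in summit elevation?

Rebound u = e ρ_c/ρ_m = 2136 m × 2.89/3.39 = 1821 m.
Net surface drop = e − u = 2136 m − 1821 m = e (ρ_m − ρ_c)/ρ_m = 315 m.

315 m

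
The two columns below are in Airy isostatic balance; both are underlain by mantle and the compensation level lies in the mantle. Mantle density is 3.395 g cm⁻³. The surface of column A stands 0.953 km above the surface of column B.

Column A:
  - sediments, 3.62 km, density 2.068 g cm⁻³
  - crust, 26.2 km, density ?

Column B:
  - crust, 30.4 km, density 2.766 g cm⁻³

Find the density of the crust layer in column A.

2.73 g cm⁻³

Take the compensation level at the base of the deeper column (depth z_c below the surface of column A) and equate Σ ρ_i t_i down to z_c; mantle fills any gap and the z_c terms cancel.
Column A: 3.62×2.068 + 26.2×ρ + (z_c − 29.82)×3.395
Column B: 0.953×0 + 30.4×2.766 + (z_c − 0.953 − 30.4)×3.395
The z_c×3.395 term appears on both sides and cancels. Collect the known terms of each column as K = Σ(ρt)_known − 3.395 × (depth of known layers): K_A = 7.48616 − 3.395×29.82 = −93.75274; K_B = 84.0864 − 3.395×(0.953 + 30.4) = −22.357035.
Balance: K_A + 26.2×ρ = K_B, so ρ = (K_B − K_A)/26.2 = 71.3957/26.2 = 2.73 g cm⁻³.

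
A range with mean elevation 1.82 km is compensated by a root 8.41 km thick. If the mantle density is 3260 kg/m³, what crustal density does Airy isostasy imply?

ρ_c h = (ρ_m − ρ_c) r → ρ_c (h + r) = ρ_m r → ρ_c = ρ_m r / (h + r).
ρ_c = 3260 × 8.41 km / (1.82 km + 8.41 km) = 2680 kg/m³.

2680 kg/m³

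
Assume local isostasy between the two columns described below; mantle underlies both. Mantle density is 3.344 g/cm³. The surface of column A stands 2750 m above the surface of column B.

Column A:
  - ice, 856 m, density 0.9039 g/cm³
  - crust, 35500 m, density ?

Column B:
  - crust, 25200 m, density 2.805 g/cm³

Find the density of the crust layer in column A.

Take the compensation level at the base of the deeper column (depth z_c below the surface of column A) and equate Σ ρ_i t_i down to z_c; mantle fills any gap and the z_c terms cancel.
Column A: 856×0.9039 + 35500×ρ + (z_c − 36356)×3.344
Column B: 2750×0 + 25200×2.805 + (z_c − 2750 − 25200)×3.344
The z_c×3.344 term appears on both sides and cancels. Collect the known terms of each column as K = Σ(ρt)_known − 3.344 × (depth of known layers): K_A = 773.7384 − 3.344×36356 = −120800.726; K_B = 70686 − 3.344×(2750 + 25200) = −22778.8.
Balance: K_A + 35500×ρ = K_B, so ρ = (K_B − K_A)/35500 = 98021.9/35500 = 2.76 g/cm³.

2.76 g/cm³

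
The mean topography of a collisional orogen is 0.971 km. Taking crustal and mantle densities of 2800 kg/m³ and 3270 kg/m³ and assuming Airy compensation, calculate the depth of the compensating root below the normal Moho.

5.78 km

For local isostatic compensation: the weight of the topography is balanced by the buoyancy of the root, ρ_c h = (ρ_m − ρ_c) r.
r = h · ρ_c / (ρ_m − ρ_c) = 0.971 km × 2800 / (3270 − 2800) = 5.78 km.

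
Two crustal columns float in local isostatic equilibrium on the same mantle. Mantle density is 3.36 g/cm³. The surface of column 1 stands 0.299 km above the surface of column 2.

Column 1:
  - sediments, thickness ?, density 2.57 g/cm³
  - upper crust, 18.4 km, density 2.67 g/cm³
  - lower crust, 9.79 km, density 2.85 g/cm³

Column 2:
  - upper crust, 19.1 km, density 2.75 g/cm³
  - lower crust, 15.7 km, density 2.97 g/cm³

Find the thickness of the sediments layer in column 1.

Take the compensation level at the base of the deeper column (depth z_c below the surface of column 1) and equate Σ ρ_i t_i down to z_c; mantle fills any gap and the z_c terms cancel.
Column 1: x×2.57 + 18.4×2.67 + 9.79×2.85 + (z_c − 28.19 − x)×3.36
Column 2: 0.299×0 + 19.1×2.75 + 15.7×2.97 + (z_c − 0.299 − 34.8)×3.36
The z_c×3.36 term appears on both sides and cancels. Collect the known terms of each column as K = Σ(ρt)_known − 3.36 × (depth of known layers): K_1 = 77.0295 − 3.36×28.19 = −17.6889; K_2 = 99.154 − 3.36×(0.299 + 34.8) = −18.77864.
Balance: K_1 − x×(3.36 − 2.57) = K_2, so x = (K_1 − K_2)/(3.36 − 2.57) = 1.08974/0.79 = 1.38 km.

1.38 km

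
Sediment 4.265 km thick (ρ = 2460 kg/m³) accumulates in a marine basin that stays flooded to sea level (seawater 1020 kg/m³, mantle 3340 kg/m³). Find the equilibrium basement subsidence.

2.65 km

Submarine loading: the sediment displaces seawater, and the subsidence is in turn flooded, so s (ρ_m − ρ_w) = t (ρ_sed − ρ_w).
s = 4.265 km × (2460 − 1020) / (3340 − 1020) = 2.65 km.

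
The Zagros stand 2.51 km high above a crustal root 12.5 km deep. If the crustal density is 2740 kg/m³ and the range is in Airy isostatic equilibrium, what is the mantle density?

Airy balance: ρ_c h = (ρ_m − ρ_c) r → ρ_m = ρ_c (1 + h/r).
ρ_m = 2740 × (1 + 2.51 km/12.5 km) = 3290 kg/m³.

3290 kg/m³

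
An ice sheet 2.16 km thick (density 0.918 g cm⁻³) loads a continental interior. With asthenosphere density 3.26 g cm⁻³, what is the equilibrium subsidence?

Balancing pressure at the compensation depth: the ice load ρ_ice t is balanced by mantle displaced below, ρ_m s.
s = t ρ_ice / ρ_m = 2.16 km × 0.918/3.26 = 0.608 km.

0.608 km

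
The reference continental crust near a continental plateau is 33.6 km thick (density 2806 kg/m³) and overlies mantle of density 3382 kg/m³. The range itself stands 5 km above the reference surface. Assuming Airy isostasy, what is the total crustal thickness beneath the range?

63 km

Root depth r = h ρ_c / (ρ_m − ρ_c) = 5 km × 2806 / 576 = 24.36 km.
Total thickness = T + h + r = 33.6 km + 5 km + 24.36 km = 63 km.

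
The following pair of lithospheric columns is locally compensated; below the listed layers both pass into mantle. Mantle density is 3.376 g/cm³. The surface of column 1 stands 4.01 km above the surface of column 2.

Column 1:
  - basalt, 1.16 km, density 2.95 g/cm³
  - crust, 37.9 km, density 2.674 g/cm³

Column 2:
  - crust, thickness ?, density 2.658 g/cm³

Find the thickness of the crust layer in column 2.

Take the compensation level at the base of the deeper column (depth z_c below the surface of column 1) and equate Σ ρ_i t_i down to z_c; mantle fills any gap and the z_c terms cancel.
Column 1: 1.16×2.95 + 37.9×2.674 + (z_c − 39.06)×3.376
Column 2: 4.01×0 + x×2.658 + (z_c − 4.01 − 0 − x)×3.376
The z_c×3.376 term appears on both sides and cancels. Collect the known terms of each column as K = Σ(ρt)_known − 3.376 × (depth of known layers): K_1 = 104.7666 − 3.376×39.06 = −27.09996; K_2 = 0 − 3.376×(4.01 + 0) = −13.53776.
Balance: K_1 = K_2 − x×(3.376 − 2.658), so x = (K_2 − K_1)/(3.376 − 2.658) = 13.5622/0.718 = 18.9 km.

18.9 km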